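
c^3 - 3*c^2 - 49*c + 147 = (c - 7)*(c - 3)*(c + 7)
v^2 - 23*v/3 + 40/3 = (v - 5)*(v - 8/3)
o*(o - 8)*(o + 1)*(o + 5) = o^4 - 2*o^3 - 43*o^2 - 40*o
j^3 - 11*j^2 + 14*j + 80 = (j - 8)*(j - 5)*(j + 2)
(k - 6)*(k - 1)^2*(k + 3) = k^4 - 5*k^3 - 11*k^2 + 33*k - 18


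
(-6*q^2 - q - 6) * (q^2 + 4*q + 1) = -6*q^4 - 25*q^3 - 16*q^2 - 25*q - 6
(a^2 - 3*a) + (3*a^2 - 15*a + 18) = 4*a^2 - 18*a + 18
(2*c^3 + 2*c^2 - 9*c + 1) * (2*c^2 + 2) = 4*c^5 + 4*c^4 - 14*c^3 + 6*c^2 - 18*c + 2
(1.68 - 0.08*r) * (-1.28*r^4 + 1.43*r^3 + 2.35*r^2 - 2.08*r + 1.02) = 0.1024*r^5 - 2.2648*r^4 + 2.2144*r^3 + 4.1144*r^2 - 3.576*r + 1.7136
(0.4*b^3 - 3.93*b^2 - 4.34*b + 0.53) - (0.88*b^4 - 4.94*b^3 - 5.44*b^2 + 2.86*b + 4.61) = -0.88*b^4 + 5.34*b^3 + 1.51*b^2 - 7.2*b - 4.08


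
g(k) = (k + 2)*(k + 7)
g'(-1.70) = 5.60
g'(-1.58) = 5.84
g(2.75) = 46.31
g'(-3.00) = 3.00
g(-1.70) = 1.59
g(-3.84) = -5.81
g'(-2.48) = 4.04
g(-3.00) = -4.00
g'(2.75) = 14.50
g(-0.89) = 6.78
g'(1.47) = 11.94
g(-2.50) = -2.25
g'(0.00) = 9.00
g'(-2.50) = 4.00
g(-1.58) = 2.28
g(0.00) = 14.00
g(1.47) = 29.39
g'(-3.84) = 1.32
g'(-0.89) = 7.22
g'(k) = 2*k + 9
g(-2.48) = -2.17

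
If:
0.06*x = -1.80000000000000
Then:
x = -30.00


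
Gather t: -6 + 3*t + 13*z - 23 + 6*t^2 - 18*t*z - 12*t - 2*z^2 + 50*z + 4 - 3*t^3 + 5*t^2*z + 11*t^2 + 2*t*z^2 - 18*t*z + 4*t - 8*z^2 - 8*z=-3*t^3 + t^2*(5*z + 17) + t*(2*z^2 - 36*z - 5) - 10*z^2 + 55*z - 25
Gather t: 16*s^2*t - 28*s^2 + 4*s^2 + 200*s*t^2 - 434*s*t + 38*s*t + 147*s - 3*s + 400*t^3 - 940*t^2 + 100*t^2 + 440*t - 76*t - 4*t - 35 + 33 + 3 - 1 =-24*s^2 + 144*s + 400*t^3 + t^2*(200*s - 840) + t*(16*s^2 - 396*s + 360)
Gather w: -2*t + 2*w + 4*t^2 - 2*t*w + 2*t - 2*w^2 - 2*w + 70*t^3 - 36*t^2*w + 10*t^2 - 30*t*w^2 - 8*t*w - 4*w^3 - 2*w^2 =70*t^3 + 14*t^2 - 4*w^3 + w^2*(-30*t - 4) + w*(-36*t^2 - 10*t)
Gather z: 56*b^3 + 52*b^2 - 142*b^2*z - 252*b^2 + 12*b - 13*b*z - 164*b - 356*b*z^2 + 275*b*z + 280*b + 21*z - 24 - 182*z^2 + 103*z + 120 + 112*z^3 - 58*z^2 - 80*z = 56*b^3 - 200*b^2 + 128*b + 112*z^3 + z^2*(-356*b - 240) + z*(-142*b^2 + 262*b + 44) + 96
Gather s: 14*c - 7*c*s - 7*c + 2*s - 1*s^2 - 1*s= 7*c - s^2 + s*(1 - 7*c)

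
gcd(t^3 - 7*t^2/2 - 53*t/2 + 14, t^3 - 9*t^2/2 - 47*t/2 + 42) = t^2 - 3*t - 28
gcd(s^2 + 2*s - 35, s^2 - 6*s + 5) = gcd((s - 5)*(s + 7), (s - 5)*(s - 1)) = s - 5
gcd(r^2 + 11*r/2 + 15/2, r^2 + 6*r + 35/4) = r + 5/2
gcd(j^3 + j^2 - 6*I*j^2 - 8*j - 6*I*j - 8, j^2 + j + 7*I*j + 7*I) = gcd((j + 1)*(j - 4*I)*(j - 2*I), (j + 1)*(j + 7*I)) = j + 1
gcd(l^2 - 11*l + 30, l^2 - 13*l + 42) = l - 6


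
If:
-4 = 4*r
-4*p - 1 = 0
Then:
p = -1/4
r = -1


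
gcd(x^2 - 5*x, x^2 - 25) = x - 5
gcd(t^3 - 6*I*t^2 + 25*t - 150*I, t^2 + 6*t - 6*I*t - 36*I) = t - 6*I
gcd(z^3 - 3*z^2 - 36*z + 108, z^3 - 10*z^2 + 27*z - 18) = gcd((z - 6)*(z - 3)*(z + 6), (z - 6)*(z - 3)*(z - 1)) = z^2 - 9*z + 18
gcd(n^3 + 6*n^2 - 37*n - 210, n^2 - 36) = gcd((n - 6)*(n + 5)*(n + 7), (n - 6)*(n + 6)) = n - 6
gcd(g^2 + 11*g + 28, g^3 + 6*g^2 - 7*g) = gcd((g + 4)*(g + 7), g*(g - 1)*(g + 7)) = g + 7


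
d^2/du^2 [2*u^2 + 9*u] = 4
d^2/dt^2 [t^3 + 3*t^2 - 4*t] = 6*t + 6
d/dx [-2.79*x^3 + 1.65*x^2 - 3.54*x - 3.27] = -8.37*x^2 + 3.3*x - 3.54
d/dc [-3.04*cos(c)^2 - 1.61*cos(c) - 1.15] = (6.08*cos(c) + 1.61)*sin(c)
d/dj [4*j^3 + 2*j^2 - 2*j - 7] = 12*j^2 + 4*j - 2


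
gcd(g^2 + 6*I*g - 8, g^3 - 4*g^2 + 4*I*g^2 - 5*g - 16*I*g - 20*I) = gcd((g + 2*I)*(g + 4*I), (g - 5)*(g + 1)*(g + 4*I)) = g + 4*I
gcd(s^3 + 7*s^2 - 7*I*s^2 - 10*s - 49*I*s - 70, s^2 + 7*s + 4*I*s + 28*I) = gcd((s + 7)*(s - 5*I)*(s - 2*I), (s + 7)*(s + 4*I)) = s + 7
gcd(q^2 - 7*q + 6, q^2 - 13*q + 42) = q - 6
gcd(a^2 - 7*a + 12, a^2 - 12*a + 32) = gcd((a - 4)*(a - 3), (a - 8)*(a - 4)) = a - 4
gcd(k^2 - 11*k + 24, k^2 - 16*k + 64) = k - 8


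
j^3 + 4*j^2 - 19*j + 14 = (j - 2)*(j - 1)*(j + 7)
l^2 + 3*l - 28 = (l - 4)*(l + 7)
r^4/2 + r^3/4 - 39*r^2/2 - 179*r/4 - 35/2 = (r/2 + 1)*(r - 7)*(r + 1/2)*(r + 5)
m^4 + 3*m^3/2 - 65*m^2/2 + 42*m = m*(m - 4)*(m - 3/2)*(m + 7)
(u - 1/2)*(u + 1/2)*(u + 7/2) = u^3 + 7*u^2/2 - u/4 - 7/8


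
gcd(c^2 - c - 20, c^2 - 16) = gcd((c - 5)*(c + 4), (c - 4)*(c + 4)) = c + 4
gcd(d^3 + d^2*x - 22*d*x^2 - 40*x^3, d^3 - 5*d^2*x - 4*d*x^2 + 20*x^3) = -d^2 + 3*d*x + 10*x^2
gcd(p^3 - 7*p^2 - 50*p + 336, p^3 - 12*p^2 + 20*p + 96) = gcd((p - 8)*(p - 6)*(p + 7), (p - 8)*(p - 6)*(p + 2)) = p^2 - 14*p + 48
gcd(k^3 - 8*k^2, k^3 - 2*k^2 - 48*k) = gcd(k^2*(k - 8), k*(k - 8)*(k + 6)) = k^2 - 8*k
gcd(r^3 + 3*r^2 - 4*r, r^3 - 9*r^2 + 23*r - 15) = r - 1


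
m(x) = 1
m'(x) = 0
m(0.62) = 1.00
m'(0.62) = 0.00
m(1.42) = 1.00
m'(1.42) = 0.00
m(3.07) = 1.00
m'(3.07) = 0.00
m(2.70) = 1.00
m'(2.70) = 0.00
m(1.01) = 1.00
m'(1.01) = 0.00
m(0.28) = 1.00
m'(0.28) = 0.00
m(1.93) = 1.00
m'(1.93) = 0.00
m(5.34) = 1.00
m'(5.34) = 0.00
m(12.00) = 1.00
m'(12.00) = 0.00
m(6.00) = 1.00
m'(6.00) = 0.00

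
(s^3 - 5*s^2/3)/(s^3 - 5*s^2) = (s - 5/3)/(s - 5)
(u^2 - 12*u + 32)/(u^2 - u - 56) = (u - 4)/(u + 7)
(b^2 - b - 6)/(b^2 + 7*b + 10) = (b - 3)/(b + 5)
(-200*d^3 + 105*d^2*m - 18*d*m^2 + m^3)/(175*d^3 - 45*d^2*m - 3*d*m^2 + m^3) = (-8*d + m)/(7*d + m)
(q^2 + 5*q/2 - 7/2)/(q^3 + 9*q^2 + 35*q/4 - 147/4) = 2*(q - 1)/(2*q^2 + 11*q - 21)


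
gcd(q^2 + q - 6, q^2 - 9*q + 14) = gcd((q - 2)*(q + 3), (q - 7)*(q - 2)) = q - 2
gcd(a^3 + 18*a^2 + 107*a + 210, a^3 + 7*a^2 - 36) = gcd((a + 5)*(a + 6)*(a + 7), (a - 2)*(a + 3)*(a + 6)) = a + 6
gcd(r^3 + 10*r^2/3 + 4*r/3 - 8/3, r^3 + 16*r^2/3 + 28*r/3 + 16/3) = r^2 + 4*r + 4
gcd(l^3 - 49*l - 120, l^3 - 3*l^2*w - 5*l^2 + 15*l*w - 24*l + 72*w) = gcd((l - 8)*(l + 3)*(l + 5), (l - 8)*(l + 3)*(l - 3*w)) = l^2 - 5*l - 24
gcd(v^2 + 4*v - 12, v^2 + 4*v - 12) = v^2 + 4*v - 12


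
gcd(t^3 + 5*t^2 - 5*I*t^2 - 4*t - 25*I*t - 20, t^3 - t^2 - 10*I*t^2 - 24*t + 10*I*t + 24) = t - 4*I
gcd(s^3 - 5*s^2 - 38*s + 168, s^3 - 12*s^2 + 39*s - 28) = s^2 - 11*s + 28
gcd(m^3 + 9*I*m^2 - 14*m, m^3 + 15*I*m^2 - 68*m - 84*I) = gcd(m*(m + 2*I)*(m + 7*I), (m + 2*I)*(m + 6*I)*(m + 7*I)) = m^2 + 9*I*m - 14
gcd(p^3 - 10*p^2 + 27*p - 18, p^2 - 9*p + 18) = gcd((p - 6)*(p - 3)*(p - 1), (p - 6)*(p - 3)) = p^2 - 9*p + 18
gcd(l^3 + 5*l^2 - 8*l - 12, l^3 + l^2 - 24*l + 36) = l^2 + 4*l - 12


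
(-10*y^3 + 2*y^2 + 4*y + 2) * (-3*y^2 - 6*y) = 30*y^5 + 54*y^4 - 24*y^3 - 30*y^2 - 12*y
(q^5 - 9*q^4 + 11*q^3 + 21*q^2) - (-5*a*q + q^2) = 5*a*q + q^5 - 9*q^4 + 11*q^3 + 20*q^2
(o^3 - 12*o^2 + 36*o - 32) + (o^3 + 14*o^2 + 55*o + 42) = 2*o^3 + 2*o^2 + 91*o + 10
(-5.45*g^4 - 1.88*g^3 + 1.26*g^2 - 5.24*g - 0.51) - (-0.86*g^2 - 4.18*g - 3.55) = -5.45*g^4 - 1.88*g^3 + 2.12*g^2 - 1.06*g + 3.04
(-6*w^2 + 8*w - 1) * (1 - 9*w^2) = 54*w^4 - 72*w^3 + 3*w^2 + 8*w - 1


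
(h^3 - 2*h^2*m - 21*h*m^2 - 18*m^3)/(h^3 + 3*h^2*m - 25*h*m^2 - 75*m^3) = (h^2 - 5*h*m - 6*m^2)/(h^2 - 25*m^2)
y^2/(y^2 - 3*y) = y/(y - 3)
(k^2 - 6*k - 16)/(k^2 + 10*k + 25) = (k^2 - 6*k - 16)/(k^2 + 10*k + 25)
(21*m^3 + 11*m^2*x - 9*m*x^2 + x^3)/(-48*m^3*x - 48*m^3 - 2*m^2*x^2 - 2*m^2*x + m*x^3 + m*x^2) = (-21*m^3 - 11*m^2*x + 9*m*x^2 - x^3)/(m*(48*m^2*x + 48*m^2 + 2*m*x^2 + 2*m*x - x^3 - x^2))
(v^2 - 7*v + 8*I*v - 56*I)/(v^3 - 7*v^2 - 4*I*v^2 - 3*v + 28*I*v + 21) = (v + 8*I)/(v^2 - 4*I*v - 3)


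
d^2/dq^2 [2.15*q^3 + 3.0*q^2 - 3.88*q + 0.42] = 12.9*q + 6.0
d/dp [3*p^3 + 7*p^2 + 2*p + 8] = 9*p^2 + 14*p + 2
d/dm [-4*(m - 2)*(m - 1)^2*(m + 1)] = -16*m^3 + 36*m^2 - 8*m - 12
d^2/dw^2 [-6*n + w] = 0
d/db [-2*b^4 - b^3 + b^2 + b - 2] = -8*b^3 - 3*b^2 + 2*b + 1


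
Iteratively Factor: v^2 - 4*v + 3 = (v - 3)*(v - 1)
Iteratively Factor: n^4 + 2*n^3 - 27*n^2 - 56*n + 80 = (n - 5)*(n^3 + 7*n^2 + 8*n - 16) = (n - 5)*(n + 4)*(n^2 + 3*n - 4) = (n - 5)*(n + 4)^2*(n - 1)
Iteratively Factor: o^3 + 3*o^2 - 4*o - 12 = (o + 2)*(o^2 + o - 6) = (o - 2)*(o + 2)*(o + 3)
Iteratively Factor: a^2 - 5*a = (a)*(a - 5)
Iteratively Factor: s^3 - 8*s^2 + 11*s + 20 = (s + 1)*(s^2 - 9*s + 20) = (s - 4)*(s + 1)*(s - 5)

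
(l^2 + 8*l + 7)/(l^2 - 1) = (l + 7)/(l - 1)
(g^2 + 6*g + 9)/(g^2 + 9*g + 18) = (g + 3)/(g + 6)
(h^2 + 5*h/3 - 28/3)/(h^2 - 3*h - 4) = (-3*h^2 - 5*h + 28)/(3*(-h^2 + 3*h + 4))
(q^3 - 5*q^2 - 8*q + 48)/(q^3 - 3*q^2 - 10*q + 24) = (q - 4)/(q - 2)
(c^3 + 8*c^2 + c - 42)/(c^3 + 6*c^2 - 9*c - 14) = (c + 3)/(c + 1)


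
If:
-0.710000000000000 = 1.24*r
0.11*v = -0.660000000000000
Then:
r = -0.57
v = -6.00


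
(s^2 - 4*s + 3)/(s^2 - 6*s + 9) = (s - 1)/(s - 3)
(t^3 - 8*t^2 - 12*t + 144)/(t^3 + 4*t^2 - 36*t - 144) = (t - 6)/(t + 6)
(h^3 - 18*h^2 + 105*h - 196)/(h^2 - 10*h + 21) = (h^2 - 11*h + 28)/(h - 3)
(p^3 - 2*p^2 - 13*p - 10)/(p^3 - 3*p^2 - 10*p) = (p + 1)/p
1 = 1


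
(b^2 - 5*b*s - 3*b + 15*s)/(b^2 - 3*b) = (b - 5*s)/b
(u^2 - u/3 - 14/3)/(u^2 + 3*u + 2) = (u - 7/3)/(u + 1)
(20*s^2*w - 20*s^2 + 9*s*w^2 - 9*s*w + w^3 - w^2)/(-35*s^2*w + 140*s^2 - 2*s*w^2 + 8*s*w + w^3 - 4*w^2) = (-4*s*w + 4*s - w^2 + w)/(7*s*w - 28*s - w^2 + 4*w)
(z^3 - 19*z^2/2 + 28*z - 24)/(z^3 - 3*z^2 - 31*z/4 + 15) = 2*(z - 4)/(2*z + 5)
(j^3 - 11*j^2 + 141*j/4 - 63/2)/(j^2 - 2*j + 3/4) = (2*j^2 - 19*j + 42)/(2*j - 1)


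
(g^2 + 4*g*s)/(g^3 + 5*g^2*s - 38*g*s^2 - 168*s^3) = g/(g^2 + g*s - 42*s^2)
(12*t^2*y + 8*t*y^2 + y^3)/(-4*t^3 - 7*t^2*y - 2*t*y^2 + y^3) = y*(12*t^2 + 8*t*y + y^2)/(-4*t^3 - 7*t^2*y - 2*t*y^2 + y^3)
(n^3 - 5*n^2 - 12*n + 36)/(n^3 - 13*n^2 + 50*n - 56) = (n^2 - 3*n - 18)/(n^2 - 11*n + 28)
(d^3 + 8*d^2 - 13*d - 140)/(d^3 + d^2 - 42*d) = (d^2 + d - 20)/(d*(d - 6))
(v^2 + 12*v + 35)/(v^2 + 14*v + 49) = (v + 5)/(v + 7)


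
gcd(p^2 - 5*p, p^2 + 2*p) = p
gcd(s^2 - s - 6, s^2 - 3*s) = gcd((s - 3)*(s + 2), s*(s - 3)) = s - 3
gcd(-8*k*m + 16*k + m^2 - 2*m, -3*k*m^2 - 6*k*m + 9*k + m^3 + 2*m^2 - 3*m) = 1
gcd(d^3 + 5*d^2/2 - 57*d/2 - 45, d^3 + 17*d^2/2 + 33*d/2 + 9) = d^2 + 15*d/2 + 9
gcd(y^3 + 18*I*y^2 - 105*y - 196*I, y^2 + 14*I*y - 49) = y^2 + 14*I*y - 49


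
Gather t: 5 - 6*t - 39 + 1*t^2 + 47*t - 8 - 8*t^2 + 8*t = -7*t^2 + 49*t - 42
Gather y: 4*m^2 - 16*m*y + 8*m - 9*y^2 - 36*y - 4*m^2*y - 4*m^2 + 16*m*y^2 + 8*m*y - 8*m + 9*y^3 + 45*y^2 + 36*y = 9*y^3 + y^2*(16*m + 36) + y*(-4*m^2 - 8*m)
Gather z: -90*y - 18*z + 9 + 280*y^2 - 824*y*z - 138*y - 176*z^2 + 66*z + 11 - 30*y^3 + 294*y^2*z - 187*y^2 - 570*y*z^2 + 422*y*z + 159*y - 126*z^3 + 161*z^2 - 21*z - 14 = -30*y^3 + 93*y^2 - 69*y - 126*z^3 + z^2*(-570*y - 15) + z*(294*y^2 - 402*y + 27) + 6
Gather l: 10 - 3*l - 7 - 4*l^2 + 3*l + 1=4 - 4*l^2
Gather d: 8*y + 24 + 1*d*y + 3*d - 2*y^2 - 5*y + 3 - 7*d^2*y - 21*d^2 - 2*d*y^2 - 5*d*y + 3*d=d^2*(-7*y - 21) + d*(-2*y^2 - 4*y + 6) - 2*y^2 + 3*y + 27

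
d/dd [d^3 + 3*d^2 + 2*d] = 3*d^2 + 6*d + 2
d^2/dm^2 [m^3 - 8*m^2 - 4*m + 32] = 6*m - 16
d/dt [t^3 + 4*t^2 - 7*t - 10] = 3*t^2 + 8*t - 7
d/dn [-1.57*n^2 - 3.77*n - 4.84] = -3.14*n - 3.77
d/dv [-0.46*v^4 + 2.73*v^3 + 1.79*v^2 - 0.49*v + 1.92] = -1.84*v^3 + 8.19*v^2 + 3.58*v - 0.49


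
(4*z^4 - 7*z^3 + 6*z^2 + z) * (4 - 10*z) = -40*z^5 + 86*z^4 - 88*z^3 + 14*z^2 + 4*z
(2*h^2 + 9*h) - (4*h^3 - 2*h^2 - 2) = -4*h^3 + 4*h^2 + 9*h + 2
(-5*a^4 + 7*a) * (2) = -10*a^4 + 14*a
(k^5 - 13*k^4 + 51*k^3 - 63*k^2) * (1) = k^5 - 13*k^4 + 51*k^3 - 63*k^2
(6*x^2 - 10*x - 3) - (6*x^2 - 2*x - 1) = -8*x - 2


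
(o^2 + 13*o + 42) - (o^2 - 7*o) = 20*o + 42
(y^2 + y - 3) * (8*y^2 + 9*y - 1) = 8*y^4 + 17*y^3 - 16*y^2 - 28*y + 3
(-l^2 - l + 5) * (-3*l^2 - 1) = 3*l^4 + 3*l^3 - 14*l^2 + l - 5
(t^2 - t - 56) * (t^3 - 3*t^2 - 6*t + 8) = t^5 - 4*t^4 - 59*t^3 + 182*t^2 + 328*t - 448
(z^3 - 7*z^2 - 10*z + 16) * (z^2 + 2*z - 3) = z^5 - 5*z^4 - 27*z^3 + 17*z^2 + 62*z - 48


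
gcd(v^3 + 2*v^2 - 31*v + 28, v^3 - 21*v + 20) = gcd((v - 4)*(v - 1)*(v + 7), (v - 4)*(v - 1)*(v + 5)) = v^2 - 5*v + 4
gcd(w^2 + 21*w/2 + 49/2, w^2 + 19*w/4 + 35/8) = w + 7/2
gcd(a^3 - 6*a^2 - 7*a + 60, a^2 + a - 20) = a - 4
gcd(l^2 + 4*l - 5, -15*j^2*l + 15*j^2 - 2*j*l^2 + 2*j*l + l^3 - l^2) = l - 1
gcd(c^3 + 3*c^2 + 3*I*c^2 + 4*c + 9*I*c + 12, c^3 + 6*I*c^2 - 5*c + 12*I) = c^2 + 3*I*c + 4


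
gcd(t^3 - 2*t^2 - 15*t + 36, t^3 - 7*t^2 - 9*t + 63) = t - 3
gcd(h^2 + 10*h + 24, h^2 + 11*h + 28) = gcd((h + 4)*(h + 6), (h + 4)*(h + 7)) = h + 4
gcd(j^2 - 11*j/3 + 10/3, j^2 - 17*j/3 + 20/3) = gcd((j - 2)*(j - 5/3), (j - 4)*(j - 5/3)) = j - 5/3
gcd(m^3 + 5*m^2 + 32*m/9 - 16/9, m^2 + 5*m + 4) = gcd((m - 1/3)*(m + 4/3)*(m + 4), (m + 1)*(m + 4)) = m + 4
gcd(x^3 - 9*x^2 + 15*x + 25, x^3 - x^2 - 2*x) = x + 1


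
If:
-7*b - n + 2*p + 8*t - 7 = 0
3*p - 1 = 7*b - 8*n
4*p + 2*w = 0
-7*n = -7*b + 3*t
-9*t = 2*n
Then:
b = -361/644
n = -57/92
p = 187/276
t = 19/138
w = -187/138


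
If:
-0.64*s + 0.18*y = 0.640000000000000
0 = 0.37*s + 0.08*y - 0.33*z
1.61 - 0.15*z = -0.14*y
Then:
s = -9.88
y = -31.56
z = -18.73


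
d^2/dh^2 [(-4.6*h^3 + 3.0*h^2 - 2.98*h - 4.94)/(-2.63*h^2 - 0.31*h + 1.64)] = (2.8421709430404e-14*h^5 - 2.8421709430404e-14*h^4 + 86.682084*h^3 + 113.347476*h^2 + 175.518468*h + 30.456348)/(18.191447*h^6 + 6.432717*h^5 - 33.272919*h^4 - 7.992761*h^3 + 20.748132*h^2 + 2.501328*h - 4.410944)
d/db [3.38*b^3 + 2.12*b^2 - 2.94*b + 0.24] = 10.14*b^2 + 4.24*b - 2.94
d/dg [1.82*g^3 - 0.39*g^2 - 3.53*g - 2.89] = 5.46*g^2 - 0.78*g - 3.53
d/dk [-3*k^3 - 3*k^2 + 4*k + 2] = -9*k^2 - 6*k + 4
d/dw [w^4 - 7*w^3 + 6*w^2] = w*(4*w^2 - 21*w + 12)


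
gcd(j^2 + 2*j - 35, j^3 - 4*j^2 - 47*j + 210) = j^2 + 2*j - 35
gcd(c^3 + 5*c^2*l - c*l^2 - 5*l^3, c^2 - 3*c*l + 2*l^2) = c - l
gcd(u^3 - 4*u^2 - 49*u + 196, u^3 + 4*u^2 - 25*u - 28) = u^2 + 3*u - 28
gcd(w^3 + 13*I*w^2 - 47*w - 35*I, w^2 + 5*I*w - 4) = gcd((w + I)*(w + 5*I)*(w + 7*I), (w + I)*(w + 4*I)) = w + I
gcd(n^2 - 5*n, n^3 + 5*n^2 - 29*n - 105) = n - 5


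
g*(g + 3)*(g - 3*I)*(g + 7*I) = g^4 + 3*g^3 + 4*I*g^3 + 21*g^2 + 12*I*g^2 + 63*g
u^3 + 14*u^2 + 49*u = u*(u + 7)^2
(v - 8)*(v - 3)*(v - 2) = v^3 - 13*v^2 + 46*v - 48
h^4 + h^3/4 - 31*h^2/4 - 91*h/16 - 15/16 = (h - 3)*(h + 1/4)*(h + 1/2)*(h + 5/2)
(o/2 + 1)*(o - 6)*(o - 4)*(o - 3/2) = o^4/2 - 19*o^3/4 + 8*o^2 + 21*o - 36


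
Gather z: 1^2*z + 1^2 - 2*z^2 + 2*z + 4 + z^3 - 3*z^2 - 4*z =z^3 - 5*z^2 - z + 5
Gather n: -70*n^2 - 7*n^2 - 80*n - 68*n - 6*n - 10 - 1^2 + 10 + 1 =-77*n^2 - 154*n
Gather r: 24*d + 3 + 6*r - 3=24*d + 6*r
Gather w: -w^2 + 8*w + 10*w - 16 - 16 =-w^2 + 18*w - 32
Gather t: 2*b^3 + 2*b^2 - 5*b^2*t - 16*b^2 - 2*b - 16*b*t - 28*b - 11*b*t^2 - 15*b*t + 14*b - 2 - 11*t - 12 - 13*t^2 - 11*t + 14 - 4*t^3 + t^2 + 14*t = 2*b^3 - 14*b^2 - 16*b - 4*t^3 + t^2*(-11*b - 12) + t*(-5*b^2 - 31*b - 8)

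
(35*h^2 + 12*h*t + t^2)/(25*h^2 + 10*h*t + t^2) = (7*h + t)/(5*h + t)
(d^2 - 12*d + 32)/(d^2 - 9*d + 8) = (d - 4)/(d - 1)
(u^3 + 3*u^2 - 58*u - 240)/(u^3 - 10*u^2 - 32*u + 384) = (u + 5)/(u - 8)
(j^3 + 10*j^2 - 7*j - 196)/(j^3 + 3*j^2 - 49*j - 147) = (j^2 + 3*j - 28)/(j^2 - 4*j - 21)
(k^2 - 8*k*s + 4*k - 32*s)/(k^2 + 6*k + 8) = (k - 8*s)/(k + 2)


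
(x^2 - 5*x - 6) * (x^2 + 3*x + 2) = x^4 - 2*x^3 - 19*x^2 - 28*x - 12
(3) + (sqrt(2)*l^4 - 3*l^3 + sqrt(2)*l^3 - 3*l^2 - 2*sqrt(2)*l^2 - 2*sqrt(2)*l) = sqrt(2)*l^4 - 3*l^3 + sqrt(2)*l^3 - 3*l^2 - 2*sqrt(2)*l^2 - 2*sqrt(2)*l + 3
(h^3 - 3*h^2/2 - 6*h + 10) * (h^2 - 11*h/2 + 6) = h^5 - 7*h^4 + 33*h^3/4 + 34*h^2 - 91*h + 60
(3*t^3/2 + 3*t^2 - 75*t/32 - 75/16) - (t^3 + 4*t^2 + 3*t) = t^3/2 - t^2 - 171*t/32 - 75/16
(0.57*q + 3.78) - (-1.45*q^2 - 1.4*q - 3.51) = 1.45*q^2 + 1.97*q + 7.29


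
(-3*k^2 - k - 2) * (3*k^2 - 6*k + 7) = -9*k^4 + 15*k^3 - 21*k^2 + 5*k - 14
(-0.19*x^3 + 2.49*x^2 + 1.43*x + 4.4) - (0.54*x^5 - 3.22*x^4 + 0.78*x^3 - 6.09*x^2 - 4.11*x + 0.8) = -0.54*x^5 + 3.22*x^4 - 0.97*x^3 + 8.58*x^2 + 5.54*x + 3.6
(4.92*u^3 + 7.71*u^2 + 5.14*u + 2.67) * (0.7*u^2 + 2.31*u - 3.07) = 3.444*u^5 + 16.7622*u^4 + 6.3037*u^3 - 9.9273*u^2 - 9.6121*u - 8.1969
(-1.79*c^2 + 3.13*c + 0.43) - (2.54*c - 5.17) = -1.79*c^2 + 0.59*c + 5.6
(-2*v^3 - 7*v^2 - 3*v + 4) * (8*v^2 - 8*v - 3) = -16*v^5 - 40*v^4 + 38*v^3 + 77*v^2 - 23*v - 12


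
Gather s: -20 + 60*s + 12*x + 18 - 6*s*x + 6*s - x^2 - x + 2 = s*(66 - 6*x) - x^2 + 11*x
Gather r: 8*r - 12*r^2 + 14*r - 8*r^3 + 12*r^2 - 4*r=-8*r^3 + 18*r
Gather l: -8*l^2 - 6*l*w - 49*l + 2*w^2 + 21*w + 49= -8*l^2 + l*(-6*w - 49) + 2*w^2 + 21*w + 49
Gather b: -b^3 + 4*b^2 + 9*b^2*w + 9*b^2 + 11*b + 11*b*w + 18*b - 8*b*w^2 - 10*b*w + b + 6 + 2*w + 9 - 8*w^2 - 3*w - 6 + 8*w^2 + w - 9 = -b^3 + b^2*(9*w + 13) + b*(-8*w^2 + w + 30)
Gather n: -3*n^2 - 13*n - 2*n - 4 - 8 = -3*n^2 - 15*n - 12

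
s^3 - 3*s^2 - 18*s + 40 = (s - 5)*(s - 2)*(s + 4)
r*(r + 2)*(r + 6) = r^3 + 8*r^2 + 12*r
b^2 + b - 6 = (b - 2)*(b + 3)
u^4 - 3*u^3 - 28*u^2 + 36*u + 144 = (u - 6)*(u - 3)*(u + 2)*(u + 4)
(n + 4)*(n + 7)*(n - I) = n^3 + 11*n^2 - I*n^2 + 28*n - 11*I*n - 28*I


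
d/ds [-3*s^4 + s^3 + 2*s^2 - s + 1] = -12*s^3 + 3*s^2 + 4*s - 1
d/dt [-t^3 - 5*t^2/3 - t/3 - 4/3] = -3*t^2 - 10*t/3 - 1/3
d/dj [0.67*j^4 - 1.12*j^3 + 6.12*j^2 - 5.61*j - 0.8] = 2.68*j^3 - 3.36*j^2 + 12.24*j - 5.61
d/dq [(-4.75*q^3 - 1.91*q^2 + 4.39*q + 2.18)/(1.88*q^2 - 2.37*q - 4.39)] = (-8.93*q^4 + 22.515*q^3 + 58.831*q^2 + 8.573*q - 14.1055)/(3.5344*q^4 - 8.9112*q^3 - 10.8895*q^2 + 20.8086*q + 19.2721)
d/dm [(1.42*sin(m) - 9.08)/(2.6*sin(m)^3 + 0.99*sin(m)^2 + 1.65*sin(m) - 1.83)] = (-7.384*sin(m)^3 + 69.4182*sin(m)^2 + 17.9784*sin(m) + 12.3834)*cos(m)/(6.76*sin(m)^6 + 5.148*sin(m)^5 + 9.5601*sin(m)^4 - 6.249*sin(m)^3 - 0.9009*sin(m)^2 - 6.039*sin(m) + 3.3489)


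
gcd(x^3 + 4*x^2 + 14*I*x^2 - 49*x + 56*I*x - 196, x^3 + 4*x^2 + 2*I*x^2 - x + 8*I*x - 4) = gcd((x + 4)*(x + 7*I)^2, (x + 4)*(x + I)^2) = x + 4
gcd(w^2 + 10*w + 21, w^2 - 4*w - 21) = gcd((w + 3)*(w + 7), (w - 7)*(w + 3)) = w + 3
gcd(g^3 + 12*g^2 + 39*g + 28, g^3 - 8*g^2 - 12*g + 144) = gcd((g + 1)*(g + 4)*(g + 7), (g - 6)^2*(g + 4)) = g + 4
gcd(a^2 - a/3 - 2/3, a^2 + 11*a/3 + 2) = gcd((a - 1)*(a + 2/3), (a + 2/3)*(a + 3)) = a + 2/3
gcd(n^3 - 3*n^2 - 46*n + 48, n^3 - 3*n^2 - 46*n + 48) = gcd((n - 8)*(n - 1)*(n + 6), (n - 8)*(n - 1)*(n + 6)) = n^3 - 3*n^2 - 46*n + 48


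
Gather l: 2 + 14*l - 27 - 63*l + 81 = 56 - 49*l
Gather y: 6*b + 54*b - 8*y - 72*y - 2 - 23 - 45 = 60*b - 80*y - 70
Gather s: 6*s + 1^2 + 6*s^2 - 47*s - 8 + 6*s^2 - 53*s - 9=12*s^2 - 94*s - 16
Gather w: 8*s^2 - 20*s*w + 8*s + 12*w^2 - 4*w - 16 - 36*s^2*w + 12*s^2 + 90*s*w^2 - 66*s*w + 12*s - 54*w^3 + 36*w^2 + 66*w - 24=20*s^2 + 20*s - 54*w^3 + w^2*(90*s + 48) + w*(-36*s^2 - 86*s + 62) - 40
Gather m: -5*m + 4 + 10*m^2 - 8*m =10*m^2 - 13*m + 4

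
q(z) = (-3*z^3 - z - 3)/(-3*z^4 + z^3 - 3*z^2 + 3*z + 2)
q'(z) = (-9*z^2 - 1)/(-3*z^4 + z^3 - 3*z^2 + 3*z + 2) + (-3*z^3 - z - 3)*(12*z^3 - 3*z^2 + 6*z - 3)/(-3*z^4 + z^3 - 3*z^2 + 3*z + 2)^2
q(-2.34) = -0.30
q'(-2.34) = -0.05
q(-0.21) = -2.26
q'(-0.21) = 7.18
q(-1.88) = -0.32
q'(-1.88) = -0.02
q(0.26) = -1.28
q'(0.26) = 0.09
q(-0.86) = 0.05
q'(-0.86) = 1.67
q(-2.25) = -0.31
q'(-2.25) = -0.05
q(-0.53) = 2.47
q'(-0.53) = 30.93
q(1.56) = 1.09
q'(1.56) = -1.77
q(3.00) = 0.38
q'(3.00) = -0.15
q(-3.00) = -0.27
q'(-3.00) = -0.06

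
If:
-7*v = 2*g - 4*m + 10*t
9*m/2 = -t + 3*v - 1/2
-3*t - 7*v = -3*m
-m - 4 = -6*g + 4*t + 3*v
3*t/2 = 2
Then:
No Solution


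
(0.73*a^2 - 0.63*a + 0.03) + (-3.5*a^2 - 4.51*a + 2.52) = -2.77*a^2 - 5.14*a + 2.55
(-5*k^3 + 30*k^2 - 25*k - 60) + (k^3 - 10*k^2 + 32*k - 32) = -4*k^3 + 20*k^2 + 7*k - 92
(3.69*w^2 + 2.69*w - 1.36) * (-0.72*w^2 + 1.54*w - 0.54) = -2.6568*w^4 + 3.7458*w^3 + 3.1292*w^2 - 3.547*w + 0.7344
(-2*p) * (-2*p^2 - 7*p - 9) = 4*p^3 + 14*p^2 + 18*p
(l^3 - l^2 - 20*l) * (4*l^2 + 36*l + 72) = 4*l^5 + 32*l^4 - 44*l^3 - 792*l^2 - 1440*l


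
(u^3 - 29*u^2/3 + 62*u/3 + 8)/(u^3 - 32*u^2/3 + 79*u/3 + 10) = (u - 4)/(u - 5)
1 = 1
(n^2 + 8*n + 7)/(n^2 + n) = (n + 7)/n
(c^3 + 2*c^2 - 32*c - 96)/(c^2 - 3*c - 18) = (c^2 + 8*c + 16)/(c + 3)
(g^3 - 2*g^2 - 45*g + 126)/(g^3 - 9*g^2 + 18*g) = (g + 7)/g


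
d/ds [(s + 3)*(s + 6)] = 2*s + 9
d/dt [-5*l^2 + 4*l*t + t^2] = 4*l + 2*t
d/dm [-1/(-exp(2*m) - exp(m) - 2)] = (-2*exp(m) - 1)*exp(m)/(exp(2*m) + exp(m) + 2)^2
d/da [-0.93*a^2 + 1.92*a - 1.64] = 1.92 - 1.86*a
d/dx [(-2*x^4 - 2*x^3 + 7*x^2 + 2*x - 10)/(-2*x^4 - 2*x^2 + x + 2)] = (-4*x^6 + 36*x^5 + 10*x^4 - 100*x^3 - x^2 - 12*x + 14)/(4*x^8 + 8*x^6 - 4*x^5 - 4*x^4 - 4*x^3 - 7*x^2 + 4*x + 4)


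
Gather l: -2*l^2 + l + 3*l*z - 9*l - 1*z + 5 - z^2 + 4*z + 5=-2*l^2 + l*(3*z - 8) - z^2 + 3*z + 10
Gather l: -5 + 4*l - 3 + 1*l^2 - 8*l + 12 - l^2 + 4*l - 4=0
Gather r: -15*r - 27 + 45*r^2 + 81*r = 45*r^2 + 66*r - 27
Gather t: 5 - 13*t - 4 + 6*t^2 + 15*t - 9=6*t^2 + 2*t - 8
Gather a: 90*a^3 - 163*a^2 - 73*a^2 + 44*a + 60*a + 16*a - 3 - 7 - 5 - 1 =90*a^3 - 236*a^2 + 120*a - 16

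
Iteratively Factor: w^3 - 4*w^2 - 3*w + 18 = (w - 3)*(w^2 - w - 6) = (w - 3)*(w + 2)*(w - 3)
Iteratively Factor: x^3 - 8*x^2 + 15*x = (x)*(x^2 - 8*x + 15) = x*(x - 3)*(x - 5)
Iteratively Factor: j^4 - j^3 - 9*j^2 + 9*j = (j + 3)*(j^3 - 4*j^2 + 3*j) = (j - 1)*(j + 3)*(j^2 - 3*j) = j*(j - 1)*(j + 3)*(j - 3)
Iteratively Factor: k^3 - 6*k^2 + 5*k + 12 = (k - 3)*(k^2 - 3*k - 4) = (k - 3)*(k + 1)*(k - 4)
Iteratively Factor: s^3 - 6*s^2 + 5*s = (s - 1)*(s^2 - 5*s) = s*(s - 1)*(s - 5)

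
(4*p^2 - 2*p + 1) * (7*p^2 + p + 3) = 28*p^4 - 10*p^3 + 17*p^2 - 5*p + 3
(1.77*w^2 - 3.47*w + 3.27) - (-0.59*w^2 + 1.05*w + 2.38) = 2.36*w^2 - 4.52*w + 0.89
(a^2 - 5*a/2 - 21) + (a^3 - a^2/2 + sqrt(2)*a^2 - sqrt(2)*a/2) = a^3 + a^2/2 + sqrt(2)*a^2 - 5*a/2 - sqrt(2)*a/2 - 21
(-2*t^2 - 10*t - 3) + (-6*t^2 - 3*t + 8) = -8*t^2 - 13*t + 5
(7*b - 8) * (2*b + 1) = 14*b^2 - 9*b - 8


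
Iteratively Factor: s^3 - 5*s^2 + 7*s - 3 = (s - 1)*(s^2 - 4*s + 3) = (s - 3)*(s - 1)*(s - 1)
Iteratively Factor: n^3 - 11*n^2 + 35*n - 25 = (n - 5)*(n^2 - 6*n + 5) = (n - 5)^2*(n - 1)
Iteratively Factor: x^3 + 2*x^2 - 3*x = (x + 3)*(x^2 - x) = x*(x + 3)*(x - 1)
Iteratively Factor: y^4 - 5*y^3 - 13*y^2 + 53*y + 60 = (y + 1)*(y^3 - 6*y^2 - 7*y + 60) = (y - 4)*(y + 1)*(y^2 - 2*y - 15) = (y - 5)*(y - 4)*(y + 1)*(y + 3)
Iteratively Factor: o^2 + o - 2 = (o - 1)*(o + 2)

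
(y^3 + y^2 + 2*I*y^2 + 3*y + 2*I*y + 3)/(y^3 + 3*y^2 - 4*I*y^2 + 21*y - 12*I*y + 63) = (y^2 + y*(1 - I) - I)/(y^2 + y*(3 - 7*I) - 21*I)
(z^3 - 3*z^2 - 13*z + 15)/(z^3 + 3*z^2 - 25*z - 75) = (z - 1)/(z + 5)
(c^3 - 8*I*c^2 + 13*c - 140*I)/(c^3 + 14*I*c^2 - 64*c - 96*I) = (c^2 - 12*I*c - 35)/(c^2 + 10*I*c - 24)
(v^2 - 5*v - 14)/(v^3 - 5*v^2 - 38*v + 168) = (v + 2)/(v^2 + 2*v - 24)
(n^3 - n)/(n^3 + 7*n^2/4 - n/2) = 4*(n^2 - 1)/(4*n^2 + 7*n - 2)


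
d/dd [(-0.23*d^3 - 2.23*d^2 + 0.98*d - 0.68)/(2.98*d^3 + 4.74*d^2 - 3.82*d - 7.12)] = (5.5552*d^4 - 4.0836*d^3 + 14.8654*d^2 + 38.2016*d - 9.5752)/(8.8804*d^6 + 28.2504*d^5 - 0.299599999999998*d^4 - 78.6488*d^3 - 52.9052*d^2 + 54.3968*d + 50.6944)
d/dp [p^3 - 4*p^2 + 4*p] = 3*p^2 - 8*p + 4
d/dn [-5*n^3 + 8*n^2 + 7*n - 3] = -15*n^2 + 16*n + 7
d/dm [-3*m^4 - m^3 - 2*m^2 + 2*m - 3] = -12*m^3 - 3*m^2 - 4*m + 2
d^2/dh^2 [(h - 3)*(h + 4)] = 2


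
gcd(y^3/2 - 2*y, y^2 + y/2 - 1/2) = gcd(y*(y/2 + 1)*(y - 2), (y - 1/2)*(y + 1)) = 1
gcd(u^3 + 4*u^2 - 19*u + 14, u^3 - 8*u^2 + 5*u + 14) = u - 2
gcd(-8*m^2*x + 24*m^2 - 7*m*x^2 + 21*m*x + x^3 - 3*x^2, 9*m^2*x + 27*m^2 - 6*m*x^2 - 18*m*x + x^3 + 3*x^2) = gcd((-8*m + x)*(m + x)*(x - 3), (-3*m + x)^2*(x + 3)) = 1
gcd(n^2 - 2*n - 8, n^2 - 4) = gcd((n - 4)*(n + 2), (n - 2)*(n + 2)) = n + 2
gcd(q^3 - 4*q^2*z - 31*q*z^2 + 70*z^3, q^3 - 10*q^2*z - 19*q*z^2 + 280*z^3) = -q^2 + 2*q*z + 35*z^2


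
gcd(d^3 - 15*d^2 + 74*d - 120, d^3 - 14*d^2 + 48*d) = d - 6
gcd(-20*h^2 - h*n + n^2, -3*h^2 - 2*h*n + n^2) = 1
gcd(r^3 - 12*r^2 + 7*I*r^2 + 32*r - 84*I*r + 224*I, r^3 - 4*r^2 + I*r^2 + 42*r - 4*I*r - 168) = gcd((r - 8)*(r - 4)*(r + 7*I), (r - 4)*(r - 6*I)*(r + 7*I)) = r^2 + r*(-4 + 7*I) - 28*I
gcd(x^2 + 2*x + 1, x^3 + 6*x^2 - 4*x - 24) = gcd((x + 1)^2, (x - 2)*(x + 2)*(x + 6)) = 1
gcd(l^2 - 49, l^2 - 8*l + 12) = 1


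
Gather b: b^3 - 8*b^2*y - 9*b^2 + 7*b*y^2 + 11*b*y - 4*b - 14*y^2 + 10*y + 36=b^3 + b^2*(-8*y - 9) + b*(7*y^2 + 11*y - 4) - 14*y^2 + 10*y + 36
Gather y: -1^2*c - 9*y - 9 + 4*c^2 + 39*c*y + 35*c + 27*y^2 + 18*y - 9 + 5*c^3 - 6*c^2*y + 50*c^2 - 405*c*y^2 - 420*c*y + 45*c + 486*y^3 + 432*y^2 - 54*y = 5*c^3 + 54*c^2 + 79*c + 486*y^3 + y^2*(459 - 405*c) + y*(-6*c^2 - 381*c - 45) - 18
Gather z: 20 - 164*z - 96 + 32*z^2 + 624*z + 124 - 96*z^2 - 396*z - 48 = -64*z^2 + 64*z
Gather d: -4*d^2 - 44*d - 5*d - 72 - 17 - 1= -4*d^2 - 49*d - 90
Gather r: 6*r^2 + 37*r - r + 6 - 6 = 6*r^2 + 36*r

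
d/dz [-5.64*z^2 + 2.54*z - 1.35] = 2.54 - 11.28*z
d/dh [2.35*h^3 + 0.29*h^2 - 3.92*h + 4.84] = 7.05*h^2 + 0.58*h - 3.92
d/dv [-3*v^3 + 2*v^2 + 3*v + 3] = -9*v^2 + 4*v + 3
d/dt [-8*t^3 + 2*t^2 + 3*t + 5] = -24*t^2 + 4*t + 3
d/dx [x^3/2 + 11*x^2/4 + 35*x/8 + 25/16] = 3*x^2/2 + 11*x/2 + 35/8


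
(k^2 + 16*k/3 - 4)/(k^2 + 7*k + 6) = (k - 2/3)/(k + 1)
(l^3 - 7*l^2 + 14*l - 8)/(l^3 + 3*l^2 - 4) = (l^2 - 6*l + 8)/(l^2 + 4*l + 4)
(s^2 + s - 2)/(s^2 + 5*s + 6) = (s - 1)/(s + 3)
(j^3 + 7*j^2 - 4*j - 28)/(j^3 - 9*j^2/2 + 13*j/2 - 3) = 2*(j^2 + 9*j + 14)/(2*j^2 - 5*j + 3)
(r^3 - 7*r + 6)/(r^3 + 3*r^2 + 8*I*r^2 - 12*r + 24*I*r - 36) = (r^2 - 3*r + 2)/(r^2 + 8*I*r - 12)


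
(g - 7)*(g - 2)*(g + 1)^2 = g^4 - 7*g^3 - 3*g^2 + 19*g + 14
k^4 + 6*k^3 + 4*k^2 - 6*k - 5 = (k - 1)*(k + 1)^2*(k + 5)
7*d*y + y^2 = y*(7*d + y)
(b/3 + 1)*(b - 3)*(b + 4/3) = b^3/3 + 4*b^2/9 - 3*b - 4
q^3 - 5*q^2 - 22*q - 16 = (q - 8)*(q + 1)*(q + 2)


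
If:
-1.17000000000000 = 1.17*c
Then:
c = -1.00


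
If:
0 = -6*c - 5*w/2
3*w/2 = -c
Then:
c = 0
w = 0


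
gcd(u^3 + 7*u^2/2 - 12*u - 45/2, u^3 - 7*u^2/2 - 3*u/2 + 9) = u^2 - 3*u/2 - 9/2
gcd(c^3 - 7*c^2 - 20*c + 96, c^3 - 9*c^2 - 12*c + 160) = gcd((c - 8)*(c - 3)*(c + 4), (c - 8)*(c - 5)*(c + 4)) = c^2 - 4*c - 32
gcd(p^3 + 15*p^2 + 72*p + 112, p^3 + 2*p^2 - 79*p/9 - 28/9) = p + 4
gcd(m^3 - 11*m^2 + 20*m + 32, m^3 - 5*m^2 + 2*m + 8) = m^2 - 3*m - 4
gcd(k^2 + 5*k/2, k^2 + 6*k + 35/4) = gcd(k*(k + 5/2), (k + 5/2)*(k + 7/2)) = k + 5/2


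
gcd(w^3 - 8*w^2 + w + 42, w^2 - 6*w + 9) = w - 3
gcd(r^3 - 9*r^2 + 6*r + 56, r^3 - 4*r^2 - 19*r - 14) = r^2 - 5*r - 14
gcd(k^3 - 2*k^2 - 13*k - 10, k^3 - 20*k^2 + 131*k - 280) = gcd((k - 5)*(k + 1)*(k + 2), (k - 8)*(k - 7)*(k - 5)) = k - 5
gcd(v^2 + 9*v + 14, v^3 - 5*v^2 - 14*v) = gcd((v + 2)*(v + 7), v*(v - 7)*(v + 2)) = v + 2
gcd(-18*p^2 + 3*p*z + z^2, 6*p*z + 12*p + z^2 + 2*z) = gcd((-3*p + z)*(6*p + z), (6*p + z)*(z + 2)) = 6*p + z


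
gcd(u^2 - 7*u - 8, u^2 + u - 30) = 1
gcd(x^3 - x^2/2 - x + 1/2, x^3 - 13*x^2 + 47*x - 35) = x - 1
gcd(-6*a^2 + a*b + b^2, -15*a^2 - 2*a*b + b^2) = 3*a + b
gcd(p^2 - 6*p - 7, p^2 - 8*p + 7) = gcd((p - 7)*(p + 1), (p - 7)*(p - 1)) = p - 7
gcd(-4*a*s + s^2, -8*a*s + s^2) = s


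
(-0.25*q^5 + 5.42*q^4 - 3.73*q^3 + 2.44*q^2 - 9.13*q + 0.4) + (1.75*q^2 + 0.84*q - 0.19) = -0.25*q^5 + 5.42*q^4 - 3.73*q^3 + 4.19*q^2 - 8.29*q + 0.21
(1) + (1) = 2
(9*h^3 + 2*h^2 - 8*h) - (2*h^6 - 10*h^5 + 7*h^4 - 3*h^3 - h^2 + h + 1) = -2*h^6 + 10*h^5 - 7*h^4 + 12*h^3 + 3*h^2 - 9*h - 1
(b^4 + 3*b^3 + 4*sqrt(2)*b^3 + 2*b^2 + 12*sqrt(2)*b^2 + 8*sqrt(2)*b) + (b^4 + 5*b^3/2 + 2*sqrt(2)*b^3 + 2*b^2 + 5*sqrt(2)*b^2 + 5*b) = 2*b^4 + 11*b^3/2 + 6*sqrt(2)*b^3 + 4*b^2 + 17*sqrt(2)*b^2 + 5*b + 8*sqrt(2)*b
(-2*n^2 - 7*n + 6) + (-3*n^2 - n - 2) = -5*n^2 - 8*n + 4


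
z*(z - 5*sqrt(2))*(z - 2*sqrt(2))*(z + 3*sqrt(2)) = z^4 - 4*sqrt(2)*z^3 - 22*z^2 + 60*sqrt(2)*z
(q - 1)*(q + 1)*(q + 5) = q^3 + 5*q^2 - q - 5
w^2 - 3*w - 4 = (w - 4)*(w + 1)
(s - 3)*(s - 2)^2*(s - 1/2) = s^4 - 15*s^3/2 + 39*s^2/2 - 20*s + 6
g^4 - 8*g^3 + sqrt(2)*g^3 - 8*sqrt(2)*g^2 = g^2*(g - 8)*(g + sqrt(2))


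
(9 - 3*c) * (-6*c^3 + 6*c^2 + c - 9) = 18*c^4 - 72*c^3 + 51*c^2 + 36*c - 81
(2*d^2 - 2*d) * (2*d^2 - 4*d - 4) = 4*d^4 - 12*d^3 + 8*d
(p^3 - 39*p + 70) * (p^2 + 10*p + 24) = p^5 + 10*p^4 - 15*p^3 - 320*p^2 - 236*p + 1680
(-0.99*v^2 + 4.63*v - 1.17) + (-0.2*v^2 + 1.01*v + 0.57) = -1.19*v^2 + 5.64*v - 0.6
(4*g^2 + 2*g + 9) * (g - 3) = 4*g^3 - 10*g^2 + 3*g - 27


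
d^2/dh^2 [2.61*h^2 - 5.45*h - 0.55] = 5.22000000000000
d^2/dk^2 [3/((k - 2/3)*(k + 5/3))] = 486*(27*k^2 + 27*k + 19)/(729*k^6 + 2187*k^5 - 243*k^4 - 4131*k^3 + 270*k^2 + 2700*k - 1000)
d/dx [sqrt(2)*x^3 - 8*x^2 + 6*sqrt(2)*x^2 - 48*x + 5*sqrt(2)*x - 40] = 3*sqrt(2)*x^2 - 16*x + 12*sqrt(2)*x - 48 + 5*sqrt(2)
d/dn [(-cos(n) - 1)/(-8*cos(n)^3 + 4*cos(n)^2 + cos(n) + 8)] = (12*sin(n) + 5*sin(3*n) + 2*sin(4*n))/(5*cos(n) - 2*cos(2*n) + 2*cos(3*n) - 10)^2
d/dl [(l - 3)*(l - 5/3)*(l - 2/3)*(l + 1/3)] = 4*l^3 - 15*l^2 + 38*l/3 - 17/27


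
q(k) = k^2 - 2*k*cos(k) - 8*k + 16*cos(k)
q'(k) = 2*k*sin(k) + 2*k - 16*sin(k) - 2*cos(k) - 8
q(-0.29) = 18.29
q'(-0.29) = -5.76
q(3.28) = -24.83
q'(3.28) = 1.84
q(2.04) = -17.55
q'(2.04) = -13.65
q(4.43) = -17.80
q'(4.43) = 8.27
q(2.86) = -24.58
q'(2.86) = -3.22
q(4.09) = -20.55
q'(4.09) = 7.70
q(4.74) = -15.27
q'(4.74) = 7.94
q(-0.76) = 19.36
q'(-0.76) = 1.10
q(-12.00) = 273.75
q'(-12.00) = -55.15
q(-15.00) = 310.05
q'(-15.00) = -6.57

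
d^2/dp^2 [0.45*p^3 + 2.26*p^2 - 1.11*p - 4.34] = 2.7*p + 4.52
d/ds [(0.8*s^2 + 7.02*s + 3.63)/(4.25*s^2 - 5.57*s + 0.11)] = (-34.291*s^2 - 30.679*s + 20.9913)/(18.0625*s^4 - 47.345*s^3 + 31.9599*s^2 - 1.2254*s + 0.0121)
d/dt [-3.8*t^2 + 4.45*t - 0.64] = 4.45 - 7.6*t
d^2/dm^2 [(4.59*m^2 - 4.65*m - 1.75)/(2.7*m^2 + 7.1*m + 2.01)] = (-243.7776*m^3 - 226.00458*m^2 - 49.8717*m + 12.367918)/(19.683*m^6 + 155.277*m^5 + 452.2797*m^4 + 589.1012*m^3 + 336.69711*m^2 + 86.05413*m + 8.120601)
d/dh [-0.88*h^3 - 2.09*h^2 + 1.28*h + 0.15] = -2.64*h^2 - 4.18*h + 1.28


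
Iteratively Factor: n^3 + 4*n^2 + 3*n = (n + 1)*(n^2 + 3*n) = n*(n + 1)*(n + 3)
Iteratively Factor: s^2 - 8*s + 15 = (s - 5)*(s - 3)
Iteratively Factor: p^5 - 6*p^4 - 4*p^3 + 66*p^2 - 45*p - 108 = (p + 1)*(p^4 - 7*p^3 + 3*p^2 + 63*p - 108) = (p + 1)*(p + 3)*(p^3 - 10*p^2 + 33*p - 36) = (p - 3)*(p + 1)*(p + 3)*(p^2 - 7*p + 12) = (p - 4)*(p - 3)*(p + 1)*(p + 3)*(p - 3)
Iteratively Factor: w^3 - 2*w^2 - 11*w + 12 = (w - 1)*(w^2 - w - 12) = (w - 1)*(w + 3)*(w - 4)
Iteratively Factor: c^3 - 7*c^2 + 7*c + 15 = (c + 1)*(c^2 - 8*c + 15) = (c - 3)*(c + 1)*(c - 5)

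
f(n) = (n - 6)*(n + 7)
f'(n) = 2*n + 1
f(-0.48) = -42.25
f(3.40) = -27.04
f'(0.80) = 2.60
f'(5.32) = 11.64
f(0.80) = -40.56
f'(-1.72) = -2.44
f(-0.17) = -42.14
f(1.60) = -37.84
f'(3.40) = 7.80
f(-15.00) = 168.00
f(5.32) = -8.38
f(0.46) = -41.33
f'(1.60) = 4.20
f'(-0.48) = 0.04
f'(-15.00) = -29.00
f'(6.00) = 13.00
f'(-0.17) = 0.66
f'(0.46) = 1.92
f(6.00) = 0.00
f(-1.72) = -40.76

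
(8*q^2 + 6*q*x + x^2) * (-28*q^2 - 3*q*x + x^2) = -224*q^4 - 192*q^3*x - 38*q^2*x^2 + 3*q*x^3 + x^4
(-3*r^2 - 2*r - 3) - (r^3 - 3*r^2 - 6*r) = -r^3 + 4*r - 3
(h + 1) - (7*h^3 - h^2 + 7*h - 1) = -7*h^3 + h^2 - 6*h + 2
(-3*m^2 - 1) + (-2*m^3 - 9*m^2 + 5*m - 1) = -2*m^3 - 12*m^2 + 5*m - 2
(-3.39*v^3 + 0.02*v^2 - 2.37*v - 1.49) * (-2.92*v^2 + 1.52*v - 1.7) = 9.8988*v^5 - 5.2112*v^4 + 12.7138*v^3 + 0.714399999999999*v^2 + 1.7642*v + 2.533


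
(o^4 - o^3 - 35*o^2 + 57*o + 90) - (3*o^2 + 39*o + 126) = o^4 - o^3 - 38*o^2 + 18*o - 36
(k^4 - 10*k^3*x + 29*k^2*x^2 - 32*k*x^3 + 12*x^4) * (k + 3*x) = k^5 - 7*k^4*x - k^3*x^2 + 55*k^2*x^3 - 84*k*x^4 + 36*x^5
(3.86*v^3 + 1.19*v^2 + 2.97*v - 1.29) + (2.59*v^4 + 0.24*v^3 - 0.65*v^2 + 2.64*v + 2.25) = 2.59*v^4 + 4.1*v^3 + 0.54*v^2 + 5.61*v + 0.96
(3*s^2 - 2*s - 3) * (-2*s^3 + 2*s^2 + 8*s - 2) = -6*s^5 + 10*s^4 + 26*s^3 - 28*s^2 - 20*s + 6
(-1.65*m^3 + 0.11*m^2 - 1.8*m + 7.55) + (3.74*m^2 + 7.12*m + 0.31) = -1.65*m^3 + 3.85*m^2 + 5.32*m + 7.86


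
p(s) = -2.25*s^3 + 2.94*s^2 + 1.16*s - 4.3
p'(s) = -6.75*s^2 + 5.88*s + 1.16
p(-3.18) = 94.10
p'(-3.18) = -85.80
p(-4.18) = 206.55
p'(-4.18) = -141.36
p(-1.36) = 5.22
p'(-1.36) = -19.32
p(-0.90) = -1.32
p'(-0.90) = -9.60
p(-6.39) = 695.40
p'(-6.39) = -312.03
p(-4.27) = 219.52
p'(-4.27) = -147.02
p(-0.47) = -3.96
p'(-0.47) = -3.09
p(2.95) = -33.06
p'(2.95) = -40.24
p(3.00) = -35.11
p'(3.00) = -41.95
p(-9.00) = 1863.65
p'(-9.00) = -598.51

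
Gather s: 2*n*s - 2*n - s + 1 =-2*n + s*(2*n - 1) + 1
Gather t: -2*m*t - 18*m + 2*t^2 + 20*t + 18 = -18*m + 2*t^2 + t*(20 - 2*m) + 18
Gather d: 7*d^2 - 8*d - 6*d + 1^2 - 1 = 7*d^2 - 14*d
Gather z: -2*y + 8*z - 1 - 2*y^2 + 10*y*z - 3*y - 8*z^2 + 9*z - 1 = -2*y^2 - 5*y - 8*z^2 + z*(10*y + 17) - 2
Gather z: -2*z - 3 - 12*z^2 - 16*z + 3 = -12*z^2 - 18*z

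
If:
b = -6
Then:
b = -6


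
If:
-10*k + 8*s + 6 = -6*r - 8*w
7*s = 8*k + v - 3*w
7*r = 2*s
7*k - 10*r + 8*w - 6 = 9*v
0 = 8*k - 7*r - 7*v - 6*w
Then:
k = -10026/4031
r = -3477/4031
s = -24339/8062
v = -7314/4031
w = -1557/8062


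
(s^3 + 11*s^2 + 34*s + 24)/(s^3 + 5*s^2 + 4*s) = (s + 6)/s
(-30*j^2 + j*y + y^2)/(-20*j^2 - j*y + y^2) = (6*j + y)/(4*j + y)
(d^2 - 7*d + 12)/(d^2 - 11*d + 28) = (d - 3)/(d - 7)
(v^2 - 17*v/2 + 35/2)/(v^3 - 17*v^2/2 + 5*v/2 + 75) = (2*v - 7)/(2*v^2 - 7*v - 30)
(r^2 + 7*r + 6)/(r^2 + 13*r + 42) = (r + 1)/(r + 7)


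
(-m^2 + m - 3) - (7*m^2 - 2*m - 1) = -8*m^2 + 3*m - 2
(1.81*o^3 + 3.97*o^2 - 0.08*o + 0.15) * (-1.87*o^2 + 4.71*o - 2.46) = -3.3847*o^5 + 1.1012*o^4 + 14.3957*o^3 - 10.4235*o^2 + 0.9033*o - 0.369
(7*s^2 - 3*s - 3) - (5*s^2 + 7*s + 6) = 2*s^2 - 10*s - 9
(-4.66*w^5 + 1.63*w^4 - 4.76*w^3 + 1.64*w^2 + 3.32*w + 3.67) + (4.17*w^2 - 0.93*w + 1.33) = -4.66*w^5 + 1.63*w^4 - 4.76*w^3 + 5.81*w^2 + 2.39*w + 5.0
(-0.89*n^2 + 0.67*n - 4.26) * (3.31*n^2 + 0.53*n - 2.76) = -2.9459*n^4 + 1.746*n^3 - 11.2891*n^2 - 4.107*n + 11.7576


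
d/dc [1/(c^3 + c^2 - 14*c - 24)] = (-3*c^2 - 2*c + 14)/(c^3 + c^2 - 14*c - 24)^2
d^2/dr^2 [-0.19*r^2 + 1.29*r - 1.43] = -0.380000000000000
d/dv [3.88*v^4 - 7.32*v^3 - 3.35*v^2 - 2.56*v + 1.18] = 15.52*v^3 - 21.96*v^2 - 6.7*v - 2.56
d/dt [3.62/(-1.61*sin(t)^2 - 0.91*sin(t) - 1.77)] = (11.6564*sin(t) + 3.2942)*cos(t)/(1.61*sin(t)^2 + 0.91*sin(t) + 1.77)^2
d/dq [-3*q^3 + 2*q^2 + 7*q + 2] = -9*q^2 + 4*q + 7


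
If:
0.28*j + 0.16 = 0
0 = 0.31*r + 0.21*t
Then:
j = -0.57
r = -0.67741935483871*t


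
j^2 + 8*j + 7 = (j + 1)*(j + 7)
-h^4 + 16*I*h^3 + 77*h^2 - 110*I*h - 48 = (h - 8*I)*(h - 6*I)*(I*h + 1)^2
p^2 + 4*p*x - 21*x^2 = (p - 3*x)*(p + 7*x)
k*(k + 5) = k^2 + 5*k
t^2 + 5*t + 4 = (t + 1)*(t + 4)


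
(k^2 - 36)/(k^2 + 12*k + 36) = (k - 6)/(k + 6)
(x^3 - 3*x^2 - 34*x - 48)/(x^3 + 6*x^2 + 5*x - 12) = (x^2 - 6*x - 16)/(x^2 + 3*x - 4)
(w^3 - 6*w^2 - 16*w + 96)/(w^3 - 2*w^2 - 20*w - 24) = (w^2 - 16)/(w^2 + 4*w + 4)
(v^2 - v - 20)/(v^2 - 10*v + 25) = (v + 4)/(v - 5)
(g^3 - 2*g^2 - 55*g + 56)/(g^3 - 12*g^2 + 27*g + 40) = (g^2 + 6*g - 7)/(g^2 - 4*g - 5)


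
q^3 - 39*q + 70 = (q - 5)*(q - 2)*(q + 7)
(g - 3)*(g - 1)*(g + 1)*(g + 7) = g^4 + 4*g^3 - 22*g^2 - 4*g + 21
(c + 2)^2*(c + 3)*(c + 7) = c^4 + 14*c^3 + 65*c^2 + 124*c + 84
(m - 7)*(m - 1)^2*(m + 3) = m^4 - 6*m^3 - 12*m^2 + 38*m - 21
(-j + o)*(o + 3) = -j*o - 3*j + o^2 + 3*o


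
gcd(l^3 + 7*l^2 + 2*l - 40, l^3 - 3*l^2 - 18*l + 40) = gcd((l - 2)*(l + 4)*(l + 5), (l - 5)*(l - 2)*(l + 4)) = l^2 + 2*l - 8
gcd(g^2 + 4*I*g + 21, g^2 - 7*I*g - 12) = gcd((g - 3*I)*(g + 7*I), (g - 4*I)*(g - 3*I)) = g - 3*I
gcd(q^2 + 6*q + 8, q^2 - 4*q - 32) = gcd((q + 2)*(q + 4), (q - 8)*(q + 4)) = q + 4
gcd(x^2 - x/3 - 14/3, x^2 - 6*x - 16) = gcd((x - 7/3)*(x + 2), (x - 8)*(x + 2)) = x + 2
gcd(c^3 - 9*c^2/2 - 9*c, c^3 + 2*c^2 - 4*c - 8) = 1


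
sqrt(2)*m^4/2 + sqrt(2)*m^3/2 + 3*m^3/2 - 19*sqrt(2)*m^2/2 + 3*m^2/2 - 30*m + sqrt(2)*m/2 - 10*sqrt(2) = (m - 4)*(m + 5)*(m + sqrt(2))*(sqrt(2)*m/2 + 1/2)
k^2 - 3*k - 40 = (k - 8)*(k + 5)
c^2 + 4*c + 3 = (c + 1)*(c + 3)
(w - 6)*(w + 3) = w^2 - 3*w - 18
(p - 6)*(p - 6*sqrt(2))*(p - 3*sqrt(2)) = p^3 - 9*sqrt(2)*p^2 - 6*p^2 + 36*p + 54*sqrt(2)*p - 216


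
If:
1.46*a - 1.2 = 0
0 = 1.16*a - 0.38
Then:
No Solution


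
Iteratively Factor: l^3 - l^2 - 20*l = (l - 5)*(l^2 + 4*l) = l*(l - 5)*(l + 4)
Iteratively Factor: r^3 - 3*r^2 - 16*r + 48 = (r - 3)*(r^2 - 16) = (r - 3)*(r + 4)*(r - 4)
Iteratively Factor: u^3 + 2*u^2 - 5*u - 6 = (u + 3)*(u^2 - u - 2) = (u + 1)*(u + 3)*(u - 2)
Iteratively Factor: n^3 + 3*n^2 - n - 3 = (n + 3)*(n^2 - 1) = (n + 1)*(n + 3)*(n - 1)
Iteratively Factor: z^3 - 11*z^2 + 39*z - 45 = (z - 5)*(z^2 - 6*z + 9) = (z - 5)*(z - 3)*(z - 3)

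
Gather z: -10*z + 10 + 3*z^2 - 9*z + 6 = 3*z^2 - 19*z + 16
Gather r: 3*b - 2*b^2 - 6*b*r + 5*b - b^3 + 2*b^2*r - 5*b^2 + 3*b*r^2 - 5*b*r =-b^3 - 7*b^2 + 3*b*r^2 + 8*b + r*(2*b^2 - 11*b)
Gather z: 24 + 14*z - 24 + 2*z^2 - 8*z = 2*z^2 + 6*z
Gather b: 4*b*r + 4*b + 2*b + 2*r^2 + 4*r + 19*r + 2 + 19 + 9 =b*(4*r + 6) + 2*r^2 + 23*r + 30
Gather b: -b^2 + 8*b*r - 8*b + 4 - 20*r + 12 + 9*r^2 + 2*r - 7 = -b^2 + b*(8*r - 8) + 9*r^2 - 18*r + 9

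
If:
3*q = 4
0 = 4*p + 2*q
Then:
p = -2/3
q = 4/3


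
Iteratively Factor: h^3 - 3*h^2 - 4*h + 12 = (h - 3)*(h^2 - 4) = (h - 3)*(h - 2)*(h + 2)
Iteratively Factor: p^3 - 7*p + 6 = (p - 1)*(p^2 + p - 6) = (p - 2)*(p - 1)*(p + 3)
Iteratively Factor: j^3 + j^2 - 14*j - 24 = (j + 2)*(j^2 - j - 12) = (j - 4)*(j + 2)*(j + 3)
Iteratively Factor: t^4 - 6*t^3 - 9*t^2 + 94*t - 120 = (t - 3)*(t^3 - 3*t^2 - 18*t + 40) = (t - 3)*(t - 2)*(t^2 - t - 20) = (t - 3)*(t - 2)*(t + 4)*(t - 5)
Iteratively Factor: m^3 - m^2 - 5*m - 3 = (m + 1)*(m^2 - 2*m - 3) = (m - 3)*(m + 1)*(m + 1)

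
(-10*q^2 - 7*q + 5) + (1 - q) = -10*q^2 - 8*q + 6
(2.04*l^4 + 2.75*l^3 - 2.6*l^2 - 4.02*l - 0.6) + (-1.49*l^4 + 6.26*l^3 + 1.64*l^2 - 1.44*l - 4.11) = 0.55*l^4 + 9.01*l^3 - 0.96*l^2 - 5.46*l - 4.71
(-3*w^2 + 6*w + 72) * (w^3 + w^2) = -3*w^5 + 3*w^4 + 78*w^3 + 72*w^2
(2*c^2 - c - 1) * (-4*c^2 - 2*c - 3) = -8*c^4 + 5*c + 3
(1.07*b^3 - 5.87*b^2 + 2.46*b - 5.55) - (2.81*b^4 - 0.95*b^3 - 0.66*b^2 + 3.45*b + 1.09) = -2.81*b^4 + 2.02*b^3 - 5.21*b^2 - 0.99*b - 6.64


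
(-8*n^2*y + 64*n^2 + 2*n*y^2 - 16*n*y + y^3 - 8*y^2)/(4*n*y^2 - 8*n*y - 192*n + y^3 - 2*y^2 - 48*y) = (-2*n + y)/(y + 6)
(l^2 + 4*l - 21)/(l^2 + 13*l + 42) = (l - 3)/(l + 6)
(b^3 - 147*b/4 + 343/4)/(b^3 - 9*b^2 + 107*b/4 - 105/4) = (2*b^2 + 7*b - 49)/(2*b^2 - 11*b + 15)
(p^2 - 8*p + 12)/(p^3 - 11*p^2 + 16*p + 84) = (p - 2)/(p^2 - 5*p - 14)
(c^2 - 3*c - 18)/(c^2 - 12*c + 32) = (c^2 - 3*c - 18)/(c^2 - 12*c + 32)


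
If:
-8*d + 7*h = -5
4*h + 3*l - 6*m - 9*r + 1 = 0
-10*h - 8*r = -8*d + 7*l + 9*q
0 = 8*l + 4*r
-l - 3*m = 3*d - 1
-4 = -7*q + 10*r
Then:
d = 8815/21846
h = -2765/10923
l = -194/10923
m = -4211/65538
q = 6796/10923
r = 388/10923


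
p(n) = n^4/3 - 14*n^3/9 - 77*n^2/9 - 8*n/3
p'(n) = 4*n^3/3 - 14*n^2/3 - 154*n/9 - 8/3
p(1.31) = -20.69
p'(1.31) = -30.09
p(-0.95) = -3.58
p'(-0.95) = 8.23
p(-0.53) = -0.73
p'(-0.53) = 4.89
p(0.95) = -11.32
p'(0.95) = -21.99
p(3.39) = -123.94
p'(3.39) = -62.36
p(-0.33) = 0.01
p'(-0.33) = 2.42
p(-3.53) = 22.99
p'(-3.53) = -59.06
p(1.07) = -14.12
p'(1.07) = -24.69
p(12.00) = 2960.00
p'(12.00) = 1424.00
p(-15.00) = 20240.00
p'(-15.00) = -5296.00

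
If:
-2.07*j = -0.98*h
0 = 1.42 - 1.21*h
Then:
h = 1.17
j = 0.56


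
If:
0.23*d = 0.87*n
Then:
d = 3.78260869565217*n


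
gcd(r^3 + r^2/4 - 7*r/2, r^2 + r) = r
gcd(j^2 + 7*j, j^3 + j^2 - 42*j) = j^2 + 7*j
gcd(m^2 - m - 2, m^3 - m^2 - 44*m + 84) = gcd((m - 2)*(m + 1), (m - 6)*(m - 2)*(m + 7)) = m - 2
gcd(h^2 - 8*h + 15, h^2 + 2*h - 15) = h - 3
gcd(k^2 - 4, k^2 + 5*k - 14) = k - 2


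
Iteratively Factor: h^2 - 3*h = (h - 3)*(h)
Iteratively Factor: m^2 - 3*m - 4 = (m - 4)*(m + 1)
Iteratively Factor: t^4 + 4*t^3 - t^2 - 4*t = (t - 1)*(t^3 + 5*t^2 + 4*t) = (t - 1)*(t + 1)*(t^2 + 4*t) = t*(t - 1)*(t + 1)*(t + 4)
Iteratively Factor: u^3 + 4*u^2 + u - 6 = (u + 3)*(u^2 + u - 2) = (u + 2)*(u + 3)*(u - 1)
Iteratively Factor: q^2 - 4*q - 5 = (q - 5)*(q + 1)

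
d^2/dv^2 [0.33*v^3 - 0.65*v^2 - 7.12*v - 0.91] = 1.98*v - 1.3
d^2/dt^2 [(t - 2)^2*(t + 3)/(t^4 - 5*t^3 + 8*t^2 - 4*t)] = 2*(t^3 + 9*t^2 - 9*t + 3)/(t^3*(t^3 - 3*t^2 + 3*t - 1))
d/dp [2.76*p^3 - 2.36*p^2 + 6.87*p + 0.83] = 8.28*p^2 - 4.72*p + 6.87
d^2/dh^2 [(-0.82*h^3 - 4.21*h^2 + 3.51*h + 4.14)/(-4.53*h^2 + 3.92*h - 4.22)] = (-2.8421709430404e-14*h^5 + 1.13686837721616e-13*h^4 - 0.688053999999966*h^3 - 1074.01308*h^2 + 931.311708*h + 64.870736)/(92.959677*h^6 - 241.325784*h^5 + 468.62397*h^4 - 509.85872*h^3 + 436.55478*h^2 - 209.426784*h + 75.151448)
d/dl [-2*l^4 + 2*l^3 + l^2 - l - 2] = -8*l^3 + 6*l^2 + 2*l - 1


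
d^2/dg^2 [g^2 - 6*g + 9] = 2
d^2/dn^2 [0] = 0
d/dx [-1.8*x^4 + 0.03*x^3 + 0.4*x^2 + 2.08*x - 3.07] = -7.2*x^3 + 0.09*x^2 + 0.8*x + 2.08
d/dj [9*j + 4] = 9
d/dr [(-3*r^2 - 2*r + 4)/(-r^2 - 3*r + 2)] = (7*r^2 - 4*r + 8)/(r^4 + 6*r^3 + 5*r^2 - 12*r + 4)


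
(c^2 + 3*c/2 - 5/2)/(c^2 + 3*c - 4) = (c + 5/2)/(c + 4)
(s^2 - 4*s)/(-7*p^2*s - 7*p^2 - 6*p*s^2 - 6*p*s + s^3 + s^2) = s*(4 - s)/(7*p^2*s + 7*p^2 + 6*p*s^2 + 6*p*s - s^3 - s^2)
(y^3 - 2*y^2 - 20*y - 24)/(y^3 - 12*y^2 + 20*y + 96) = (y + 2)/(y - 8)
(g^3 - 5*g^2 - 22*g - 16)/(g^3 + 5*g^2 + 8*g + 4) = (g - 8)/(g + 2)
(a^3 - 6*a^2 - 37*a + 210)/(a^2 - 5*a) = a - 1 - 42/a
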